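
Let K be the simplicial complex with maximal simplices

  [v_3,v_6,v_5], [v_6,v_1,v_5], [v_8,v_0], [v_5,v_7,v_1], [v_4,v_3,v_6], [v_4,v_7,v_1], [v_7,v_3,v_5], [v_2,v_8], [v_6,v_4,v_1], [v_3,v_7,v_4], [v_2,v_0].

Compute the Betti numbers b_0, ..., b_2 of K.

b_0 = 2, b_1 = 1, b_2 = 1.

Order the vertices as v_0 < v_1 < v_2 < v_3 < v_4 < v_5 < v_6 < v_7 < v_8. Listing each simplex with vertices in this order, K has dimension 2 with simplices:

  0-simplices (9): [v_0], [v_1], [v_2], [v_3], [v_4], [v_5], [v_6], [v_7], [v_8]
  1-simplices (15): (15 of them)
  2-simplices (8): [v_1,v_4,v_6], [v_1,v_4,v_7], [v_1,v_5,v_6], [v_1,v_5,v_7], [v_3,v_4,v_6], [v_3,v_4,v_7], [v_3,v_5,v_6], [v_3,v_5,v_7]

so the chain groups are C_0 ≅ Z^9, C_1 ≅ Z^15, C_2 ≅ Z^8.

∂_1: C_1 → C_0 is given by ∂[p,q] = [q] − [p].
The resulting 9×15 matrix has rank 7, and its Smith normal form has invariant factors (1,1,1,1,1,1,1).

Boundary ∂_2: C_2 → C_1 maps a triangle to the signed sum of its edges. For instance
  ∂[v_1,v_5,v_7] = [v_5,v_7] − [v_1,v_7] + [v_1,v_5],
  ∂[v_1,v_5,v_6] = [v_5,v_6] − [v_1,v_6] + [v_1,v_5].
As a 15×8 matrix over Z this has rank 7, with invariant factors (1,1,1,1,1,1,1).

From H_k ≅ ker(∂_k) / im(∂_{k+1}) we obtain:

  H_0: rank C_0 − rank ∂_1 = 9 − 7 = 2, and the invariant factors of ∂_1 are all 1, so H_0 = Z^2.
  H_1: rank ker ∂_1 − rank ∂_2 = (15 − 7) − 7 = 1, and the invariant factors of ∂_2 are all 1, so H_1 = Z.
  H_2: rank ker ∂_2 − rank ∂_3 = (8 − 7) − 0 = 1, and there is no ∂_3, so H_2 = Z.

(K is a triangulation of the disjoint union of the circle S^1 and the 2-sphere S^2.)

Hence the Betti numbers are b_0 = 2, b_1 = 1, b_2 = 1.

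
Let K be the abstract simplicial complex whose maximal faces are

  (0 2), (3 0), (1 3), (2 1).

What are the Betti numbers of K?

b_0 = 1, b_1 = 1.

Take the total order 0 < 1 < 2 < 3 on the vertex set. Then K (dimension 1) consists of the simplices:

  0-simplices (4): [0], [1], [2], [3]
  1-simplices (4): [0,2], [0,3], [1,2], [1,3]

Hence C_0 ≅ Z^4, C_1 ≅ Z^4.

∂_1: C_1 → C_0 maps an edge to its endpoints' difference, ∂[p,q] = q − p. For instance
  ∂[0,2] = [2] − [0].
As a 4×4 matrix over Z this has rank 3, with invariant factors (1,1,1).

Reading off H_k = ker ∂_k / im ∂_{k+1}:

  H_0: rank C_0 − rank ∂_1 = 4 − 3 = 1, and the invariant factors of ∂_1 are all 1, so H_0 = Z.
  H_1: rank ker ∂_1 − rank ∂_2 = (4 − 3) − 0 = 1, and there is no ∂_2, so H_1 = Z.

As a check, the Euler characteristic is 4 − 4 = 0, which agrees with 1 − 1 = 0.

Hence the Betti numbers are b_0 = 1, b_1 = 1.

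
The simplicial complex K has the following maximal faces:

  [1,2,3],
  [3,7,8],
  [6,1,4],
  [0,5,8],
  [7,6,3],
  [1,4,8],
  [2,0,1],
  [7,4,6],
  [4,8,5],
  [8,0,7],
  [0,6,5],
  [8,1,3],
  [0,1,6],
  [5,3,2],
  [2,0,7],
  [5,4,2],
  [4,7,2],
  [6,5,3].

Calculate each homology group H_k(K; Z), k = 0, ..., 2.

H_0 = Z,  H_1 = Z^2,  H_2 = Z.

Fix the vertex order 0 < 1 < 2 < 3 < 4 < 5 < 6 < 7 < 8 and write every simplex with vertices in increasing order. Then dim K = 2 and the simplices of K are:

  0-simplices (9): [0], [1], [2], [3], [4], [5], [6], [7], [8]
  1-simplices (27): (27 of them)
  2-simplices (18): [0,1,2], [0,1,6], [0,2,7], [0,5,6], [0,5,8], [0,7,8], [1,2,3], [1,3,8], [1,4,6], [1,4,8], [2,3,5], [2,4,5], [2,4,7], [3,5,6], [3,6,7], [3,7,8], [4,5,8], [4,6,7]

Hence C_0 ≅ Z^9, C_1 ≅ Z^27, C_2 ≅ Z^18.

∂_1: C_1 → C_0 is given by ∂[p,q] = [q] − [p]. For instance
  ∂[1,6] = [6] − [1].
This gives a 9×27 integer matrix of rank 8; reducing to Smith normal form yields diagonal entries (1,1,1,1,1,1,1,1).

Boundary ∂_2: C_2 → C_1 maps a triangle to the signed sum of its edges. For instance
  ∂[3,5,6] = [5,6] − [3,6] + [3,5],
  ∂[0,5,8] = [5,8] − [0,8] + [0,5].
As a 27×18 matrix over Z this has rank 17, with invariant factors (1,1,1,1,1,1,1,1,1,1,1,1,1,1,1,1,1).

Now H_k = ker ∂_k / im ∂_{k+1}, so:

  H_0: rank C_0 − rank ∂_1 = 9 − 8 = 1, and the invariant factors of ∂_1 are all 1, so H_0 = Z.
  H_1: rank ker ∂_1 − rank ∂_2 = (27 − 8) − 17 = 2, and the invariant factors of ∂_2 are all 1, so H_1 = Z^2.
  H_2: rank ker ∂_2 − rank ∂_3 = (18 − 17) − 0 = 1, and there is no ∂_3, so H_2 = Z.

As a check, the Euler characteristic is 9 − 27 + 18 = 0, which agrees with 1 − 2 + 1 = 0.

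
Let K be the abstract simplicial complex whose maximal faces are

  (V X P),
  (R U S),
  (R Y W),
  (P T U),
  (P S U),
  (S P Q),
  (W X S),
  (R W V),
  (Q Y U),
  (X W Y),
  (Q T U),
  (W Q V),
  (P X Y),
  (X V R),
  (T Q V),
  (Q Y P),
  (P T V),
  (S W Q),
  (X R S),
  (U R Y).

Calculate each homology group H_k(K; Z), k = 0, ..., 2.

Order the vertices as P < Q < R < S < T < U < V < W < X < Y. Listing each simplex with vertices in this order, K has dimension 2 with simplices:

  0-simplices (10): P, Q, R, S, T, U, V, W, X, Y
  1-simplices (30): PQ, PS, PT, PU, PV, PX, PY, QS, QT, QU, QV, QW, QY, RS, RU, RV, RW, RX, RY, SU, SW, SX, TU, TV, UY, VW, VX, WX, WY, XY
  2-simplices (20): PQS, PQY, PSU, PTU, PTV, PVX, PXY, QSW, QTU, QTV, QUY, QVW, RSU, RSX, RUY, RVW, RVX, RWY, SWX, WXY

giving chain groups C_0 ≅ Z^10, C_1 ≅ Z^30, C_2 ≅ Z^20.

∂_1: C_1 → C_0 is given by ∂[p,q] = [q] − [p]. For instance
  ∂SU = U − S.
This gives a 10×30 integer matrix of rank 9; reducing to Smith normal form yields diagonal entries (1,1,1,1,1,1,1,1,1).

The boundary map ∂_2: C_2 → C_1 acts by ∂[p,q,r] = [q,r] − [p,r] + [p,q]. For instance
  ∂PXY = XY − PY + PX,
  ∂QTU = TU − QU + QT.
This gives a 30×20 integer matrix of rank 20; reducing to Smith normal form yields diagonal entries (1,1,1,1,1,1,1,1,1,1,1,1,1,1,1,1,1,1,1,2).

Reading off H_k = ker ∂_k / im ∂_{k+1}:

  H_0: rank C_0 − rank ∂_1 = 10 − 9 = 1, and the invariant factors of ∂_1 are all 1, so H_0 ≅ Z.
  H_1: rank ker ∂_1 − rank ∂_2 = (30 − 9) − 20 = 1, and ∂_2 has invariant factor 2 > 1, so H_1 ≅ Z ⊕ Z/2Z.
  H_2: rank ker ∂_2 − rank ∂_3 = (20 − 20) − 0 = 0, and there is no ∂_3, so H_2 ≅ 0.

(K is a triangulation of the Klein bottle.)

H_0 ≅ Z,  H_1 ≅ Z ⊕ Z/2Z,  H_2 = 0.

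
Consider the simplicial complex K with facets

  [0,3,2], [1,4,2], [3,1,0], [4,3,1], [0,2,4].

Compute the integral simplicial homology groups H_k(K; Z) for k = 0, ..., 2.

K has 5 vertices, 10 edges, 5 triangles.
rank ∂_0 = 0, rank ∂_1 = 4 ⇒ b_0 = 5 − 0 − 4 = 1; all invariant factors of ∂_1 are 1 so no torsion. So H_0 ≅ Z.
rank ∂_1 = 4, rank ∂_2 = 5 ⇒ b_1 = 10 − 4 − 5 = 1; all invariant factors of ∂_2 are 1 so no torsion. So H_1 ≅ Z.
rank ∂_2 = 5, rank ∂_3 = 0 ⇒ b_2 = 5 − 5 − 0 = 0. So H_2 ≅ 0.

H_0 ≅ Z,  H_1 ≅ Z,  H_2 = 0.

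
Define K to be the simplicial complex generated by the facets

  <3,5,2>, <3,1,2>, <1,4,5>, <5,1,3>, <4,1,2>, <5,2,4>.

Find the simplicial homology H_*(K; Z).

Take the total order 1 < 2 < 3 < 4 < 5 on the vertex set. Then K (dimension 2) consists of the simplices:

  0-simplices (5): [1], [2], [3], [4], [5]
  1-simplices (9): [1,2], [1,3], [1,4], [1,5], [2,3], [2,4], [2,5], [3,5], [4,5]
  2-simplices (6): [1,2,3], [1,2,4], [1,3,5], [1,4,5], [2,3,5], [2,4,5]

so the chain groups are C_0 ≅ Z^5, C_1 ≅ Z^9, C_2 ≅ Z^6.

∂_1: C_1 → C_0 is given by ∂[p,q] = [q] − [p].
This gives a 5×9 integer matrix of rank 4; reducing to Smith normal form yields diagonal entries (1,1,1,1).

The boundary map ∂_2: C_2 → C_1 acts by ∂[p,q,r] = [q,r] − [p,r] + [p,q]. For instance
  ∂[1,2,3] = [2,3] − [1,3] + [1,2],
  ∂[1,4,5] = [4,5] − [1,5] + [1,4].
The 9×6 boundary matrix has rank 5 and Smith normal form diag(1,1,1,1,1).

Reading off H_k = ker ∂_k / im ∂_{k+1}:

  H_0: rank C_0 − rank ∂_1 = 5 − 4 = 1, and the invariant factors of ∂_1 are all 1, so H_0 ≅ Z.
  H_1: rank ker ∂_1 − rank ∂_2 = (9 − 4) − 5 = 0, and the invariant factors of ∂_2 are all 1, so H_1 ≅ 0.
  H_2: rank ker ∂_2 − rank ∂_3 = (6 − 5) − 0 = 1, and there is no ∂_3, so H_2 ≅ Z.

H_0 ≅ Z,  H_1 = 0,  H_2 ≅ Z.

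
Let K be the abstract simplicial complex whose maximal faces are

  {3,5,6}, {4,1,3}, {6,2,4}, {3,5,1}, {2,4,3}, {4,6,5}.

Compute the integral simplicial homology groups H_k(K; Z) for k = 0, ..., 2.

K has 6 vertices, 12 edges, 6 triangles.
rank ∂_0 = 0, rank ∂_1 = 5 ⇒ b_0 = 6 − 0 − 5 = 1; all invariant factors of ∂_1 are 1 so no torsion. So H_0 = Z.
rank ∂_1 = 5, rank ∂_2 = 6 ⇒ b_1 = 12 − 5 − 6 = 1; all invariant factors of ∂_2 are 1 so no torsion. So H_1 = Z.
rank ∂_2 = 6, rank ∂_3 = 0 ⇒ b_2 = 6 − 6 − 0 = 0. So H_2 = 0.

H_0 ≅ Z,  H_1 ≅ Z,  H_2 = 0.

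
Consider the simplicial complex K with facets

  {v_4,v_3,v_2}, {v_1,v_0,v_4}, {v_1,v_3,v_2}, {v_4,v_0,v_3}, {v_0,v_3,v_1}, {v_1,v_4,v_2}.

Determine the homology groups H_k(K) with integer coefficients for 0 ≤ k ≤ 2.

H_0 = Z,  H_1 = 0,  H_2 = Z.

Take the total order v_0 < v_1 < v_2 < v_3 < v_4 on the vertex set. Then K (dimension 2) consists of the simplices:

  0-simplices (5): [v_0], [v_1], [v_2], [v_3], [v_4]
  1-simplices (9): [v_0,v_1], [v_0,v_3], [v_0,v_4], [v_1,v_2], [v_1,v_3], [v_1,v_4], [v_2,v_3], [v_2,v_4], [v_3,v_4]
  2-simplices (6): [v_0,v_1,v_3], [v_0,v_1,v_4], [v_0,v_3,v_4], [v_1,v_2,v_3], [v_1,v_2,v_4], [v_2,v_3,v_4]

Hence C_0 ≅ Z^5, C_1 ≅ Z^9, C_2 ≅ Z^6.

Boundary ∂_1: C_1 → C_0 sends each edge [p,q] (with p < q) to q − p. For instance
  ∂[v_2,v_4] = [v_4] − [v_2].
As a 5×9 matrix over Z this has rank 4, with invariant factors (1,1,1,1).

The boundary map ∂_2: C_2 → C_1 acts by ∂[p,q,r] = [q,r] − [p,r] + [p,q]. For instance
  ∂[v_2,v_3,v_4] = [v_3,v_4] − [v_2,v_4] + [v_2,v_3],
  ∂[v_0,v_3,v_4] = [v_3,v_4] − [v_0,v_4] + [v_0,v_3].
This gives a 9×6 integer matrix of rank 5; reducing to Smith normal form yields diagonal entries (1,1,1,1,1).

Now H_k = ker ∂_k / im ∂_{k+1}, so:

  H_0: rank C_0 − rank ∂_1 = 5 − 4 = 1, and the invariant factors of ∂_1 are all 1, so H_0 ≅ Z.
  H_1: rank ker ∂_1 − rank ∂_2 = (9 − 4) − 5 = 0, and the invariant factors of ∂_2 are all 1, so H_1 ≅ 0.
  H_2: rank ker ∂_2 − rank ∂_3 = (6 − 5) − 0 = 1, and there is no ∂_3, so H_2 ≅ Z.

As a check, the Euler characteristic is 5 − 9 + 6 = 2, which agrees with 1 − 0 + 1 = 2.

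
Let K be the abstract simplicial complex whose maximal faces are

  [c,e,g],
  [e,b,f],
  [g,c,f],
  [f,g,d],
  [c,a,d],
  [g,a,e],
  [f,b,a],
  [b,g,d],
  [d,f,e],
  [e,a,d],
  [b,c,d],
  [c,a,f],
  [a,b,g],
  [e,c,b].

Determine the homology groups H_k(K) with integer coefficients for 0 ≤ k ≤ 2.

Take the total order a < b < c < d < e < f < g on the vertex set. Then K (dimension 2) consists of the simplices:

  0-simplices (7): a, b, c, d, e, f, g
  1-simplices (21): ab, ac, ad, ae, af, ag, bc, bd, be, bf, bg, cd, ce, cf, cg, de, df, dg, ef, eg, fg
  2-simplices (14): abf, abg, acd, acf, ade, aeg, bcd, bce, bdg, bef, ceg, cfg, def, dfg

giving chain groups C_0 ≅ Z^7, C_1 ≅ Z^21, C_2 ≅ Z^14.

The boundary map ∂_1: C_1 → C_0 sends each edge [p,q] (with p < q) to q − p. For instance
  ∂bf = f − b.
As a 7×21 matrix over Z this has rank 6, with invariant factors (1,1,1,1,1,1).

Boundary ∂_2: C_2 → C_1 acts by ∂[p,q,r] = [q,r] − [p,r] + [p,q]. For instance
  ∂bcd = cd − bd + bc,
  ∂bef = ef − bf + be.
This gives a 21×14 integer matrix of rank 13; reducing to Smith normal form yields diagonal entries (1,1,1,1,1,1,1,1,1,1,1,1,1).

Computing H_k = (kernel of ∂_k) / (image of ∂_{k+1}):

  H_0: rank C_0 − rank ∂_1 = 7 − 6 = 1, and the invariant factors of ∂_1 are all 1, so H_0 = Z.
  H_1: rank ker ∂_1 − rank ∂_2 = (21 − 6) − 13 = 2, and the invariant factors of ∂_2 are all 1, so H_1 = Z^2.
  H_2: rank ker ∂_2 − rank ∂_3 = (14 − 13) − 0 = 1, and there is no ∂_3, so H_2 = Z.

H_0 = Z,  H_1 = Z^2,  H_2 = Z.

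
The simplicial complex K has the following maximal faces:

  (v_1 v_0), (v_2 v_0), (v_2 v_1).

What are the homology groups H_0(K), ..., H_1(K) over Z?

Fix the vertex order v_0 < v_1 < v_2 and write every simplex with vertices in increasing order. Then dim K = 1 and the simplices of K are:

  0-simplices (3): [v_0], [v_1], [v_2]
  1-simplices (3): [v_0,v_1], [v_0,v_2], [v_1,v_2]

Hence C_0 ≅ Z^3, C_1 ≅ Z^3.

Boundary ∂_1: C_1 → C_0 is given by ∂[p,q] = [q] − [p]. For instance
  ∂[v_0,v_2] = [v_2] − [v_0].
As a 3×3 matrix over Z this has rank 2, with invariant factors (1,1).

Now H_k = ker ∂_k / im ∂_{k+1}, so:

  H_0: rank C_0 − rank ∂_1 = 3 − 2 = 1, and the invariant factors of ∂_1 are all 1, so H_0 ≅ Z.
  H_1: rank ker ∂_1 − rank ∂_2 = (3 − 2) − 0 = 1, and there is no ∂_2, so H_1 ≅ Z.

As a check, the Euler characteristic is 3 − 3 = 0, which agrees with 1 − 1 = 0.

H_0 ≅ Z,  H_1 ≅ Z.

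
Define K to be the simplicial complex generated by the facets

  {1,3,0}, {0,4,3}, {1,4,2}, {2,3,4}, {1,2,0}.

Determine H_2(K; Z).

H_2 ≅ 0.

Order the vertices as 0 < 1 < 2 < 3 < 4. Listing each simplex with vertices in this order, K has dimension 2 with simplices:

  0-simplices (5): [0], [1], [2], [3], [4]
  1-simplices (10): [0,1], [0,2], [0,3], [0,4], [1,2], [1,3], [1,4], [2,3], [2,4], [3,4]
  2-simplices (5): [0,1,2], [0,1,3], [0,3,4], [1,2,4], [2,3,4]

so the chain groups are C_0 ≅ Z^5, C_1 ≅ Z^10, C_2 ≅ Z^5.

The boundary map ∂_1: C_1 → C_0 maps an edge to its endpoints' difference, ∂[p,q] = q − p.
This gives a 5×10 integer matrix of rank 4; reducing to Smith normal form yields diagonal entries (1,1,1,1).

Boundary ∂_2: C_2 → C_1 maps a triangle to the signed sum of its edges. For instance
  ∂[0,3,4] = [3,4] − [0,4] + [0,3],
  ∂[2,3,4] = [3,4] − [2,4] + [2,3].
As a 10×5 matrix over Z this has rank 5, with invariant factors (1,1,1,1,1).

Reading off H_k = ker ∂_k / im ∂_{k+1}:

  H_2: rank ker ∂_2 − rank ∂_3 = (5 − 5) − 0 = 0, and there is no ∂_3, so H_2 ≅ 0.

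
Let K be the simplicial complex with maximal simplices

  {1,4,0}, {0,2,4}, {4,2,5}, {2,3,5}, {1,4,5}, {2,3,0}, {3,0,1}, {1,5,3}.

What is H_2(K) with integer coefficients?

H_2 = Z.

K has 6 vertices, 12 edges, 8 triangles.
rank ∂_2 = 7, rank ∂_3 = 0 ⇒ b_2 = 8 − 7 − 0 = 1. So H_2 = Z.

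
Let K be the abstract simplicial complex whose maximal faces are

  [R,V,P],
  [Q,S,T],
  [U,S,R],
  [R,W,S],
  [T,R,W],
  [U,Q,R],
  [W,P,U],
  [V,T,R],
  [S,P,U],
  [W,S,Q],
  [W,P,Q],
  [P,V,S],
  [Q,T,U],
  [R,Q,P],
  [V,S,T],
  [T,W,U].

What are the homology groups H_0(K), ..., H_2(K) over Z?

We work with the vertex ordering P < Q < R < S < T < U < V < W. The simplices of K, each written with vertices in increasing order, are:

  0-simplices (8): P, Q, R, S, T, U, V, W
  1-simplices (24): PQ, PR, PS, PU, PV, PW, QR, QS, QT, QU, QW, RS, RT, RU, RV, RW, ST, SU, SV, SW, TU, TV, TW, UW
  2-simplices (16): PQR, PQW, PRV, PSU, PSV, PUW, QRU, QST, QSW, QTU, RSU, RSW, RTV, RTW, STV, TUW

giving chain groups C_0 ≅ Z^8, C_1 ≅ Z^24, C_2 ≅ Z^16.

∂_1: C_1 → C_0 sends each edge [p,q] (with p < q) to q − p. For instance
  ∂RV = V − R.
The 8×24 boundary matrix has rank 7 and Smith normal form diag(1,1,1,1,1,1,1).

∂_2: C_2 → C_1 maps a triangle to the signed sum of its edges. For instance
  ∂QRU = RU − QU + QR,
  ∂RTV = TV − RV + RT.
The resulting 24×16 matrix has rank 15, and its Smith normal form has invariant factors (1,1,1,1,1,1,1,1,1,1,1,1,1,1,1).

From H_k ≅ ker(∂_k) / im(∂_{k+1}) we obtain:

  H_0: rank C_0 − rank ∂_1 = 8 − 7 = 1, and the invariant factors of ∂_1 are all 1, so H_0 = Z.
  H_1: rank ker ∂_1 − rank ∂_2 = (24 − 7) − 15 = 2, and the invariant factors of ∂_2 are all 1, so H_1 = Z^2.
  H_2: rank ker ∂_2 − rank ∂_3 = (16 − 15) − 0 = 1, and there is no ∂_3, so H_2 = Z.

H_0 ≅ Z,  H_1 ≅ Z^2,  H_2 ≅ Z.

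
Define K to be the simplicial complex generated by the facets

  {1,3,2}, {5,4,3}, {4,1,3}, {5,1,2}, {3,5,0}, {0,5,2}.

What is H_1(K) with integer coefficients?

H_1 ≅ Z.

We work with the vertex ordering 0 < 1 < 2 < 3 < 4 < 5. The simplices of K, each written with vertices in increasing order, are:

  0-simplices (6): [0], [1], [2], [3], [4], [5]
  1-simplices (12): [0,2], [0,3], [0,5], [1,2], [1,3], [1,4], [1,5], [2,3], [2,5], [3,4], [3,5], [4,5]
  2-simplices (6): [0,2,5], [0,3,5], [1,2,3], [1,2,5], [1,3,4], [3,4,5]

so the chain groups are C_0 ≅ Z^6, C_1 ≅ Z^12, C_2 ≅ Z^6.

∂_1: C_1 → C_0 sends each edge [p,q] (with p < q) to q − p. For instance
  ∂[4,5] = [5] − [4].
The resulting 6×12 matrix has rank 5, and its Smith normal form has invariant factors (1,1,1,1,1).

The boundary map ∂_2: C_2 → C_1 maps a triangle to the signed sum of its edges. For instance
  ∂[1,3,4] = [3,4] − [1,4] + [1,3],
  ∂[1,2,5] = [2,5] − [1,5] + [1,2].
The 12×6 boundary matrix has rank 6 and Smith normal form diag(1,1,1,1,1,1).

Now H_k = ker ∂_k / im ∂_{k+1}, so:

  H_1: rank ker ∂_1 − rank ∂_2 = (12 − 5) − 6 = 1, and the invariant factors of ∂_2 are all 1, so H_1 = Z.

(K is a triangulation of the cylinder S^1 x I.)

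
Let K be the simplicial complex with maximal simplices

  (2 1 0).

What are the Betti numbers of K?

b_0 = 1, b_1 = 0, b_2 = 0.

Order the vertices as 0 < 1 < 2. Listing each simplex with vertices in this order, K has dimension 2 with simplices:

  0-simplices (3): [0], [1], [2]
  1-simplices (3): [0,1], [0,2], [1,2]
  2-simplices (1): [0,1,2]

Hence C_0 ≅ Z^3, C_1 ≅ Z^3, C_2 ≅ Z^1.

The boundary map ∂_1: C_1 → C_0 maps an edge to its endpoints' difference, ∂[p,q] = q − p.
The 3×3 boundary matrix has rank 2 and Smith normal form diag(1,1).

Boundary ∂_2: C_2 → C_1 sends each 2-simplex [p,q,r] to [q,r] − [p,r] + [p,q]. For instance
  ∂[0,1,2] = [1,2] − [0,2] + [0,1].
The resulting 3×1 matrix has rank 1, and its Smith normal form has invariant factors (1).

From H_k ≅ ker(∂_k) / im(∂_{k+1}) we obtain:

  H_0: rank C_0 − rank ∂_1 = 3 − 2 = 1, and the invariant factors of ∂_1 are all 1, so H_0 ≅ Z.
  H_1: rank ker ∂_1 − rank ∂_2 = (3 − 2) − 1 = 0, and the invariant factors of ∂_2 are all 1, so H_1 ≅ 0.
  H_2: rank ker ∂_2 − rank ∂_3 = (1 − 1) − 0 = 0, and there is no ∂_3, so H_2 ≅ 0.

Hence the Betti numbers are b_0 = 1, b_1 = 0, b_2 = 0.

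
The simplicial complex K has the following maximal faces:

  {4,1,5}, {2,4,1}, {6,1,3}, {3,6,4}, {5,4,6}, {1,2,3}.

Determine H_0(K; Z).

Fix the vertex order 1 < 2 < 3 < 4 < 5 < 6 and write every simplex with vertices in increasing order. Then dim K = 2 and the simplices of K are:

  0-simplices (6): [1], [2], [3], [4], [5], [6]
  1-simplices (12): [1,2], [1,3], [1,4], [1,5], [1,6], [2,3], [2,4], [3,4], [3,6], [4,5], [4,6], [5,6]
  2-simplices (6): [1,2,3], [1,2,4], [1,3,6], [1,4,5], [3,4,6], [4,5,6]

so the chain groups are C_0 ≅ Z^6, C_1 ≅ Z^12, C_2 ≅ Z^6.

Boundary ∂_1: C_1 → C_0 maps an edge to its endpoints' difference, ∂[p,q] = q − p.
The resulting 6×12 matrix has rank 5, and its Smith normal form has invariant factors (1,1,1,1,1).

The boundary map ∂_2: C_2 → C_1 sends each 2-simplex [p,q,r] to [q,r] − [p,r] + [p,q]. For instance
  ∂[1,2,4] = [2,4] − [1,4] + [1,2],
  ∂[1,2,3] = [2,3] − [1,3] + [1,2].
The resulting 12×6 matrix has rank 6, and its Smith normal form has invariant factors (1,1,1,1,1,1).

Now H_k = ker ∂_k / im ∂_{k+1}, so:

  H_0: rank C_0 − rank ∂_1 = 6 − 5 = 1, and the invariant factors of ∂_1 are all 1, so H_0 = Z.

(K is a triangulation of the cylinder S^1 x I.)

H_0 ≅ Z.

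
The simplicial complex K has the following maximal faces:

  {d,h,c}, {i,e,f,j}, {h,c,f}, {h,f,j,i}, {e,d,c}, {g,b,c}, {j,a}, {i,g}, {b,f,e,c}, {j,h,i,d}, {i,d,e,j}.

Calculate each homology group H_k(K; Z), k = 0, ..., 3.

H_0 ≅ Z,  H_1 ≅ Z,  H_2 ≅ Z,  H_3 = 0.

Order the vertices as a < b < c < d < e < f < g < h < i < j. Listing each simplex with vertices in this order, K has dimension 3 with simplices:

  0-simplices (10): a, b, c, d, e, f, g, h, i, j
  1-simplices (24): aj, bc, be, bf, bg, cd, ce, cf, cg, ch, de, dh, di, dj, ef, ei, ej, fh, fi, fj, gi, hi, hj, ij
  2-simplices (20): bce, bcf, bcg, bef, cde, cdh, cef, cfh, dei, dej, dhi, dhj, dij, efi, efj, eij, fhi, fhj, fij, hij
  3-simplices (5): bcef, deij, dhij, efij, fhij

Hence C_0 ≅ Z^10, C_1 ≅ Z^24, C_2 ≅ Z^20, C_3 ≅ Z^5.

Boundary ∂_1: C_1 → C_0 is given by ∂[p,q] = [q] − [p]. For instance
  ∂ei = i − e.
This gives a 10×24 integer matrix of rank 9; reducing to Smith normal form yields diagonal entries (1,1,1,1,1,1,1,1,1).

∂_2: C_2 → C_1 acts by ∂[p,q,r] = [q,r] − [p,r] + [p,q]. For instance
  ∂efi = fi − ei + ef,
  ∂bcf = cf − bf + bc.
The 24×20 boundary matrix has rank 14 and Smith normal form diag(1,1,1,1,1,1,1,1,1,1,1,1,1,1).

Boundary ∂_3: C_3 → C_2 sends each 3-simplex σ to the alternating sum Σ_i (−1)^i (σ with its i-th vertex removed). For instance
  ∂fhij = hij − fij + fhj − fhi,
  ∂dhij = hij − dij + dhj − dhi.
The resulting 20×5 matrix has rank 5, and its Smith normal form has invariant factors (1,1,1,1,1).

Reading off H_k = ker ∂_k / im ∂_{k+1}:

  H_0: rank C_0 − rank ∂_1 = 10 − 9 = 1, and the invariant factors of ∂_1 are all 1, so H_0 = Z.
  H_1: rank ker ∂_1 − rank ∂_2 = (24 − 9) − 14 = 1, and the invariant factors of ∂_2 are all 1, so H_1 = Z.
  H_2: rank ker ∂_2 − rank ∂_3 = (20 − 14) − 5 = 1, and the invariant factors of ∂_3 are all 1, so H_2 = Z.
  H_3: rank ker ∂_3 − rank ∂_4 = (5 − 5) − 0 = 0, and there is no ∂_4, so H_3 = 0.

As a check, the Euler characteristic is 10 − 24 + 20 − 5 = 1, which agrees with 1 − 1 + 1 − 0 = 1.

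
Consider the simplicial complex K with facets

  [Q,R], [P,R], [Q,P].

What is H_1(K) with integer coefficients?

H_1 ≅ Z.

Order the vertices as P < Q < R. Listing each simplex with vertices in this order, K has dimension 1 with simplices:

  0-simplices (3): P, Q, R
  1-simplices (3): PQ, PR, QR

Hence C_0 ≅ Z^3, C_1 ≅ Z^3.

The boundary map ∂_1: C_1 → C_0 maps an edge to its endpoints' difference, ∂[p,q] = q − p.
As a 3×3 matrix over Z this has rank 2, with invariant factors (1,1).

Now H_k = ker ∂_k / im ∂_{k+1}, so:

  H_1: rank ker ∂_1 − rank ∂_2 = (3 − 2) − 0 = 1, and there is no ∂_2, so H_1 = Z.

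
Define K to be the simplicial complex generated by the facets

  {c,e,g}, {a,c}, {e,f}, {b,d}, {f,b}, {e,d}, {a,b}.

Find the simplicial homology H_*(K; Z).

H_0 = Z,  H_1 = Z^2,  H_2 = 0.

Fix the vertex order a < b < c < d < e < f < g and write every simplex with vertices in increasing order. Then dim K = 2 and the simplices of K are:

  0-simplices (7): a, b, c, d, e, f, g
  1-simplices (9): ab, ac, bd, bf, ce, cg, de, ef, eg
  2-simplices (1): ceg

Hence C_0 ≅ Z^7, C_1 ≅ Z^9, C_2 ≅ Z^1.

The boundary map ∂_1: C_1 → C_0 maps an edge to its endpoints' difference, ∂[p,q] = q − p. For instance
  ∂ef = f − e.
As a 7×9 matrix over Z this has rank 6, with invariant factors (1,1,1,1,1,1).

The boundary map ∂_2: C_2 → C_1 acts by ∂[p,q,r] = [q,r] − [p,r] + [p,q]. For instance
  ∂ceg = eg − cg + ce.
As a 9×1 matrix over Z this has rank 1, with invariant factors (1).

Now H_k = ker ∂_k / im ∂_{k+1}, so:

  H_0: rank C_0 − rank ∂_1 = 7 − 6 = 1, and the invariant factors of ∂_1 are all 1, so H_0 = Z.
  H_1: rank ker ∂_1 − rank ∂_2 = (9 − 6) − 1 = 2, and the invariant factors of ∂_2 are all 1, so H_1 = Z^2.
  H_2: rank ker ∂_2 − rank ∂_3 = (1 − 1) − 0 = 0, and there is no ∂_3, so H_2 = 0.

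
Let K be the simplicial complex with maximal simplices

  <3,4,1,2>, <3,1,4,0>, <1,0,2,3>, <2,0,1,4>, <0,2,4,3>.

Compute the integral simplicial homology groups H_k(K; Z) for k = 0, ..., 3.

H_0 ≅ Z,  H_1 = 0,  H_2 = 0,  H_3 ≅ Z.

We work with the vertex ordering 0 < 1 < 2 < 3 < 4. The simplices of K, each written with vertices in increasing order, are:

  0-simplices (5): [0], [1], [2], [3], [4]
  1-simplices (10): [0,1], [0,2], [0,3], [0,4], [1,2], [1,3], [1,4], [2,3], [2,4], [3,4]
  2-simplices (10): [0,1,2], [0,1,3], [0,1,4], [0,2,3], [0,2,4], [0,3,4], [1,2,3], [1,2,4], [1,3,4], [2,3,4]
  3-simplices (5): [0,1,2,3], [0,1,2,4], [0,1,3,4], [0,2,3,4], [1,2,3,4]

so the chain groups are C_0 ≅ Z^5, C_1 ≅ Z^10, C_2 ≅ Z^10, C_3 ≅ Z^5.

Boundary ∂_1: C_1 → C_0 sends each edge [p,q] (with p < q) to q − p.
The 5×10 boundary matrix has rank 4 and Smith normal form diag(1,1,1,1).

The boundary map ∂_2: C_2 → C_1 acts by ∂[p,q,r] = [q,r] − [p,r] + [p,q]. For instance
  ∂[1,3,4] = [3,4] − [1,4] + [1,3],
  ∂[1,2,3] = [2,3] − [1,3] + [1,2].
As a 10×10 matrix over Z this has rank 6, with invariant factors (1,1,1,1,1,1).

The boundary map ∂_3: C_3 → C_2 sends each 3-simplex σ to the alternating sum Σ_i (−1)^i (σ with its i-th vertex removed). For instance
  ∂[0,1,3,4] = [1,3,4] − [0,3,4] + [0,1,4] − [0,1,3],
  ∂[0,1,2,4] = [1,2,4] − [0,2,4] + [0,1,4] − [0,1,2].
This gives a 10×5 integer matrix of rank 4; reducing to Smith normal form yields diagonal entries (1,1,1,1).

Computing H_k = (kernel of ∂_k) / (image of ∂_{k+1}):

  H_0: rank C_0 − rank ∂_1 = 5 − 4 = 1, and the invariant factors of ∂_1 are all 1, so H_0 = Z.
  H_1: rank ker ∂_1 − rank ∂_2 = (10 − 4) − 6 = 0, and the invariant factors of ∂_2 are all 1, so H_1 = 0.
  H_2: rank ker ∂_2 − rank ∂_3 = (10 − 6) − 4 = 0, and the invariant factors of ∂_3 are all 1, so H_2 = 0.
  H_3: rank ker ∂_3 − rank ∂_4 = (5 − 4) − 0 = 1, and there is no ∂_4, so H_3 = Z.

(K is a triangulation of the 3-sphere S^3.)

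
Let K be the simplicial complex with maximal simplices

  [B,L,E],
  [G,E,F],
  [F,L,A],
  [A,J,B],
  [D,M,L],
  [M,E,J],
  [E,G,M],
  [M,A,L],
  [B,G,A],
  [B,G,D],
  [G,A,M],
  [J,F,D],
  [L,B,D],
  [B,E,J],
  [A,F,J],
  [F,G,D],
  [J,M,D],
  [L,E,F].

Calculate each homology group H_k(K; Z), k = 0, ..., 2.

Order the vertices as A < B < D < E < F < G < J < L < M. Listing each simplex with vertices in this order, K has dimension 2 with simplices:

  0-simplices (9): A, B, D, E, F, G, J, L, M
  1-simplices (27): AB, AF, AG, AJ, AL, AM, BD, BE, BG, BJ, BL, DF, DG, DJ, DL, DM, EF, EG, EJ, EL, EM, FG, FJ, FL, GM, JM, LM
  2-simplices (18): ABG, ABJ, AFJ, AFL, AGM, ALM, BDG, BDL, BEJ, BEL, DFG, DFJ, DJM, DLM, EFG, EFL, EGM, EJM

so the chain groups are C_0 ≅ Z^9, C_1 ≅ Z^27, C_2 ≅ Z^18.

The boundary map ∂_1: C_1 → C_0 maps an edge to its endpoints' difference, ∂[p,q] = q − p. For instance
  ∂DG = G − D.
The 9×27 boundary matrix has rank 8 and Smith normal form diag(1,1,1,1,1,1,1,1).

∂_2: C_2 → C_1 maps a triangle to the signed sum of its edges. For instance
  ∂BDG = DG − BG + BD,
  ∂EJM = JM − EM + EJ.
This gives a 27×18 integer matrix of rank 17; reducing to Smith normal form yields diagonal entries (1,1,1,1,1,1,1,1,1,1,1,1,1,1,1,1,1).

From H_k ≅ ker(∂_k) / im(∂_{k+1}) we obtain:

  H_0: rank C_0 − rank ∂_1 = 9 − 8 = 1, and the invariant factors of ∂_1 are all 1, so H_0 = Z.
  H_1: rank ker ∂_1 − rank ∂_2 = (27 − 8) − 17 = 2, and the invariant factors of ∂_2 are all 1, so H_1 = Z^2.
  H_2: rank ker ∂_2 − rank ∂_3 = (18 − 17) − 0 = 1, and there is no ∂_3, so H_2 = Z.

As a check, the Euler characteristic is 9 − 27 + 18 = 0, which agrees with 1 − 2 + 1 = 0.

H_0 = Z,  H_1 = Z^2,  H_2 = Z.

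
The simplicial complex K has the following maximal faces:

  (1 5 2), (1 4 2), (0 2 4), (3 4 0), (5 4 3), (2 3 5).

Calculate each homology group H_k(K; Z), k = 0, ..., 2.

H_0 ≅ Z,  H_1 ≅ Z,  H_2 = 0.

Order the vertices as 0 < 1 < 2 < 3 < 4 < 5. Listing each simplex with vertices in this order, K has dimension 2 with simplices:

  0-simplices (6): [0], [1], [2], [3], [4], [5]
  1-simplices (12): [0,2], [0,3], [0,4], [1,2], [1,4], [1,5], [2,3], [2,4], [2,5], [3,4], [3,5], [4,5]
  2-simplices (6): [0,2,4], [0,3,4], [1,2,4], [1,2,5], [2,3,5], [3,4,5]

Hence C_0 ≅ Z^6, C_1 ≅ Z^12, C_2 ≅ Z^6.

∂_1: C_1 → C_0 maps an edge to its endpoints' difference, ∂[p,q] = q − p.
This gives a 6×12 integer matrix of rank 5; reducing to Smith normal form yields diagonal entries (1,1,1,1,1).

∂_2: C_2 → C_1 maps a triangle to the signed sum of its edges. For instance
  ∂[1,2,4] = [2,4] − [1,4] + [1,2],
  ∂[2,3,5] = [3,5] − [2,5] + [2,3].
This gives a 12×6 integer matrix of rank 6; reducing to Smith normal form yields diagonal entries (1,1,1,1,1,1).

Computing H_k = (kernel of ∂_k) / (image of ∂_{k+1}):

  H_0: rank C_0 − rank ∂_1 = 6 − 5 = 1, and the invariant factors of ∂_1 are all 1, so H_0 ≅ Z.
  H_1: rank ker ∂_1 − rank ∂_2 = (12 − 5) − 6 = 1, and the invariant factors of ∂_2 are all 1, so H_1 ≅ Z.
  H_2: rank ker ∂_2 − rank ∂_3 = (6 − 6) − 0 = 0, and there is no ∂_3, so H_2 ≅ 0.

As a check, the Euler characteristic is 6 − 12 + 6 = 0, which agrees with 1 − 1 + 0 = 0.
(K is a triangulation of the cylinder S^1 x I.)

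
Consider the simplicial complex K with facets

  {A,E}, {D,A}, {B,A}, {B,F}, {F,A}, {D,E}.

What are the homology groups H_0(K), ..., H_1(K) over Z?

We work with the vertex ordering A < B < D < E < F. The simplices of K, each written with vertices in increasing order, are:

  0-simplices (5): A, B, D, E, F
  1-simplices (6): AB, AD, AE, AF, BF, DE

giving chain groups C_0 ≅ Z^5, C_1 ≅ Z^6.

Boundary ∂_1: C_1 → C_0 maps an edge to its endpoints' difference, ∂[p,q] = q − p. For instance
  ∂AF = F − A.
This gives a 5×6 integer matrix of rank 4; reducing to Smith normal form yields diagonal entries (1,1,1,1).

From H_k ≅ ker(∂_k) / im(∂_{k+1}) we obtain:

  H_0: rank C_0 − rank ∂_1 = 5 − 4 = 1, and the invariant factors of ∂_1 are all 1, so H_0 ≅ Z.
  H_1: rank ker ∂_1 − rank ∂_2 = (6 − 4) − 0 = 2, and there is no ∂_2, so H_1 ≅ Z^2.

H_0 ≅ Z,  H_1 ≅ Z^2.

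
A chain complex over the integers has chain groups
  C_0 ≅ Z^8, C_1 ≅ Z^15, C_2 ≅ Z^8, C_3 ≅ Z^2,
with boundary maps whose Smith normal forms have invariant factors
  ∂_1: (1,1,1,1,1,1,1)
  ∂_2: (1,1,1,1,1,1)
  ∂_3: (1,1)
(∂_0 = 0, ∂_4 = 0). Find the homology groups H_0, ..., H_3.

H_0 = Z,  H_1 = Z^2,  H_2 = 0,  H_3 = 0.

H_0: b_0 = 8 − 0 − 7 = 1; torsion from ∂_1 factors > 1: none. So H_0 = Z.
H_1: b_1 = 15 − 7 − 6 = 2; torsion from ∂_2 factors > 1: none. So H_1 = Z^2.
H_2: b_2 = 8 − 6 − 2 = 0; torsion from ∂_3 factors > 1: none. So H_2 = 0.
H_3: b_3 = 2 − 2 − 0 = 0; torsion from ∂_4 factors > 1: none. So H_3 = 0.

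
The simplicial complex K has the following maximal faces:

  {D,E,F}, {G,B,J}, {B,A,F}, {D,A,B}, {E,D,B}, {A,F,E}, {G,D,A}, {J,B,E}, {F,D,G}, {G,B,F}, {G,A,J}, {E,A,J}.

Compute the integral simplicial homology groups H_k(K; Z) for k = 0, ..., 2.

Take the total order A < B < D < E < F < G < J on the vertex set. Then K (dimension 2) consists of the simplices:

  0-simplices (7): A, B, D, E, F, G, J
  1-simplices (18): AB, AD, AE, AF, AG, AJ, BD, BE, BF, BG, BJ, DE, DF, DG, EF, EJ, FG, GJ
  2-simplices (12): ABD, ABF, ADG, AEF, AEJ, AGJ, BDE, BEJ, BFG, BGJ, DEF, DFG

Hence C_0 ≅ Z^7, C_1 ≅ Z^18, C_2 ≅ Z^12.

Boundary ∂_1: C_1 → C_0 maps an edge to its endpoints' difference, ∂[p,q] = q − p. For instance
  ∂DG = G − D.
The resulting 7×18 matrix has rank 6, and its Smith normal form has invariant factors (1,1,1,1,1,1).

∂_2: C_2 → C_1 maps a triangle to the signed sum of its edges. For instance
  ∂BFG = FG − BG + BF,
  ∂ABF = BF − AF + AB.
As a 18×12 matrix over Z this has rank 12, with invariant factors (1,1,1,1,1,1,1,1,1,1,1,2).

Reading off H_k = ker ∂_k / im ∂_{k+1}:

  H_0: rank C_0 − rank ∂_1 = 7 − 6 = 1, and the invariant factors of ∂_1 are all 1, so H_0 = Z.
  H_1: rank ker ∂_1 − rank ∂_2 = (18 − 6) − 12 = 0, and ∂_2 has invariant factor 2 > 1, so H_1 = Z/2Z.
  H_2: rank ker ∂_2 − rank ∂_3 = (12 − 12) − 0 = 0, and there is no ∂_3, so H_2 = 0.

(K is a triangulation of the real projective plane RP^2.)

H_0 = Z,  H_1 = Z/2Z,  H_2 = 0.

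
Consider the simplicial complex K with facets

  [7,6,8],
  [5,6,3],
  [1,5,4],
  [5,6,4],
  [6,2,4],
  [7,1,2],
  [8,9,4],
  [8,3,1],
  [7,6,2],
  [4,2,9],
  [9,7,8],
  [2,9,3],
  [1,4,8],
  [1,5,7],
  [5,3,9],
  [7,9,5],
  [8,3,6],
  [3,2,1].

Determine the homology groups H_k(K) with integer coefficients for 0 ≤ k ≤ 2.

H_0 = Z,  H_1 = Z^2,  H_2 = Z.

Take the total order 1 < 2 < 3 < 4 < 5 < 6 < 7 < 8 < 9 on the vertex set. Then K (dimension 2) consists of the simplices:

  0-simplices (9): [1], [2], [3], [4], [5], [6], [7], [8], [9]
  1-simplices (27): (27 of them)
  2-simplices (18): [1,2,3], [1,2,7], [1,3,8], [1,4,5], [1,4,8], [1,5,7], [2,3,9], [2,4,6], [2,4,9], [2,6,7], [3,5,6], [3,5,9], [3,6,8], [4,5,6], [4,8,9], [5,7,9], [6,7,8], [7,8,9]

Hence C_0 ≅ Z^9, C_1 ≅ Z^27, C_2 ≅ Z^18.

Boundary ∂_1: C_1 → C_0 is given by ∂[p,q] = [q] − [p]. For instance
  ∂[4,5] = [5] − [4].
As a 9×27 matrix over Z this has rank 8, with invariant factors (1,1,1,1,1,1,1,1).

∂_2: C_2 → C_1 sends each 2-simplex [p,q,r] to [q,r] − [p,r] + [p,q]. For instance
  ∂[4,5,6] = [5,6] − [4,6] + [4,5],
  ∂[2,4,6] = [4,6] − [2,6] + [2,4].
The 27×18 boundary matrix has rank 17 and Smith normal form diag(1,1,1,1,1,1,1,1,1,1,1,1,1,1,1,1,1).

From H_k ≅ ker(∂_k) / im(∂_{k+1}) we obtain:

  H_0: rank C_0 − rank ∂_1 = 9 − 8 = 1, and the invariant factors of ∂_1 are all 1, so H_0 ≅ Z.
  H_1: rank ker ∂_1 − rank ∂_2 = (27 − 8) − 17 = 2, and the invariant factors of ∂_2 are all 1, so H_1 ≅ Z^2.
  H_2: rank ker ∂_2 − rank ∂_3 = (18 − 17) − 0 = 1, and there is no ∂_3, so H_2 ≅ Z.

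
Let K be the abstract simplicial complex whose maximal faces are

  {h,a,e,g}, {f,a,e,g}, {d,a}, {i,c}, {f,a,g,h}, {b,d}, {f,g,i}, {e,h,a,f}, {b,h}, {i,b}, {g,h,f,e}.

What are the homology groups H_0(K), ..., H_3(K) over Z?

H_0 ≅ Z,  H_1 ≅ Z^2,  H_2 = 0,  H_3 ≅ Z.

Fix the vertex order a < b < c < d < e < f < g < h < i and write every simplex with vertices in increasing order. Then dim K = 3 and the simplices of K are:

  0-simplices (9): a, b, c, d, e, f, g, h, i
  1-simplices (17): ad, ae, af, ag, ah, bd, bh, bi, ci, ef, eg, eh, fg, fh, fi, gh, gi
  2-simplices (11): aef, aeg, aeh, afg, afh, agh, efg, efh, egh, fgh, fgi
  3-simplices (5): aefg, aefh, aegh, afgh, efgh

Hence C_0 ≅ Z^9, C_1 ≅ Z^17, C_2 ≅ Z^11, C_3 ≅ Z^5.

Boundary ∂_1: C_1 → C_0 maps an edge to its endpoints' difference, ∂[p,q] = q − p.
The resulting 9×17 matrix has rank 8, and its Smith normal form has invariant factors (1,1,1,1,1,1,1,1).

∂_2: C_2 → C_1 sends each 2-simplex [p,q,r] to [q,r] − [p,r] + [p,q]. For instance
  ∂aeg = eg − ag + ae,
  ∂fgi = gi − fi + fg.
This gives a 17×11 integer matrix of rank 7; reducing to Smith normal form yields diagonal entries (1,1,1,1,1,1,1).

Boundary ∂_3: C_3 → C_2 sends each 3-simplex σ to the alternating sum Σ_i (−1)^i (σ with its i-th vertex removed). For instance
  ∂aegh = egh − agh + aeh − aeg,
  ∂efgh = fgh − egh + efh − efg.
The resulting 11×5 matrix has rank 4, and its Smith normal form has invariant factors (1,1,1,1).

Now H_k = ker ∂_k / im ∂_{k+1}, so:

  H_0: rank C_0 − rank ∂_1 = 9 − 8 = 1, and the invariant factors of ∂_1 are all 1, so H_0 ≅ Z.
  H_1: rank ker ∂_1 − rank ∂_2 = (17 − 8) − 7 = 2, and the invariant factors of ∂_2 are all 1, so H_1 ≅ Z^2.
  H_2: rank ker ∂_2 − rank ∂_3 = (11 − 7) − 4 = 0, and the invariant factors of ∂_3 are all 1, so H_2 ≅ 0.
  H_3: rank ker ∂_3 − rank ∂_4 = (5 − 4) − 0 = 1, and there is no ∂_4, so H_3 ≅ Z.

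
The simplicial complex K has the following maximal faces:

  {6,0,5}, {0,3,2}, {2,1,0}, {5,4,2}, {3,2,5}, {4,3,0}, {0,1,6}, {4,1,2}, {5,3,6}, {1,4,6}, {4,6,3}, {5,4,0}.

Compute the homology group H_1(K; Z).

Order the vertices as 0 < 1 < 2 < 3 < 4 < 5 < 6. Listing each simplex with vertices in this order, K has dimension 2 with simplices:

  0-simplices (7): [0], [1], [2], [3], [4], [5], [6]
  1-simplices (18): [0,1], [0,2], [0,3], [0,4], [0,5], [0,6], [1,2], [1,4], [1,6], [2,3], [2,4], [2,5], [3,4], [3,5], [3,6], [4,5], [4,6], [5,6]
  2-simplices (12): [0,1,2], [0,1,6], [0,2,3], [0,3,4], [0,4,5], [0,5,6], [1,2,4], [1,4,6], [2,3,5], [2,4,5], [3,4,6], [3,5,6]

so the chain groups are C_0 ≅ Z^7, C_1 ≅ Z^18, C_2 ≅ Z^12.

Boundary ∂_1: C_1 → C_0 maps an edge to its endpoints' difference, ∂[p,q] = q − p. For instance
  ∂[3,4] = [4] − [3].
The resulting 7×18 matrix has rank 6, and its Smith normal form has invariant factors (1,1,1,1,1,1).

The boundary map ∂_2: C_2 → C_1 acts by ∂[p,q,r] = [q,r] − [p,r] + [p,q]. For instance
  ∂[0,5,6] = [5,6] − [0,6] + [0,5],
  ∂[0,4,5] = [4,5] − [0,5] + [0,4].
The resulting 18×12 matrix has rank 12, and its Smith normal form has invariant factors (1,1,1,1,1,1,1,1,1,1,1,2).

Computing H_k = (kernel of ∂_k) / (image of ∂_{k+1}):

  H_1: rank ker ∂_1 − rank ∂_2 = (18 − 6) − 12 = 0, and ∂_2 has invariant factor 2 > 1, so H_1 ≅ Z/2.

H_1 ≅ Z/2.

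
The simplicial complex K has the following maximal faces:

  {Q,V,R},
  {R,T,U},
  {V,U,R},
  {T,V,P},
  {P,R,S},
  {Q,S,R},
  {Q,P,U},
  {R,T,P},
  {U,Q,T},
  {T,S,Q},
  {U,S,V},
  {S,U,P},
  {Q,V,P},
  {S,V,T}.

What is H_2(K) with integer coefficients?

H_2 = Z.

K has 7 vertices, 21 edges, 14 triangles.
rank ∂_2 = 13, rank ∂_3 = 0 ⇒ b_2 = 14 − 13 − 0 = 1. So H_2 = Z.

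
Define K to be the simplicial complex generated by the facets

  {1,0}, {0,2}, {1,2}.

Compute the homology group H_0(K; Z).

Take the total order 0 < 1 < 2 on the vertex set. Then K (dimension 1) consists of the simplices:

  0-simplices (3): [0], [1], [2]
  1-simplices (3): [0,1], [0,2], [1,2]

giving chain groups C_0 ≅ Z^3, C_1 ≅ Z^3.

∂_1: C_1 → C_0 is given by ∂[p,q] = [q] − [p]. For instance
  ∂[0,2] = [2] − [0].
The resulting 3×3 matrix has rank 2, and its Smith normal form has invariant factors (1,1).

Computing H_k = (kernel of ∂_k) / (image of ∂_{k+1}):

  H_0: rank C_0 − rank ∂_1 = 3 − 2 = 1, and the invariant factors of ∂_1 are all 1, so H_0 ≅ Z.

H_0 = Z.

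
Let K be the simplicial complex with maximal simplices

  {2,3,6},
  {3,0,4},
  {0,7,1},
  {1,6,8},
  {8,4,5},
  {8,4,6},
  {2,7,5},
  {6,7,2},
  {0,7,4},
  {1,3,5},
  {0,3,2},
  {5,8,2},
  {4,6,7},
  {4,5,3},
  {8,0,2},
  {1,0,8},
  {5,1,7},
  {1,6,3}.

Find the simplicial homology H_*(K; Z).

Take the total order 0 < 1 < 2 < 3 < 4 < 5 < 6 < 7 < 8 on the vertex set. Then K (dimension 2) consists of the simplices:

  0-simplices (9): [0], [1], [2], [3], [4], [5], [6], [7], [8]
  1-simplices (27): (27 of them)
  2-simplices (18): [0,1,7], [0,1,8], [0,2,3], [0,2,8], [0,3,4], [0,4,7], [1,3,5], [1,3,6], [1,5,7], [1,6,8], [2,3,6], [2,5,7], [2,5,8], [2,6,7], [3,4,5], [4,5,8], [4,6,7], [4,6,8]

Hence C_0 ≅ Z^9, C_1 ≅ Z^27, C_2 ≅ Z^18.

The boundary map ∂_1: C_1 → C_0 is given by ∂[p,q] = [q] − [p]. For instance
  ∂[5,7] = [7] − [5].
This gives a 9×27 integer matrix of rank 8; reducing to Smith normal form yields diagonal entries (1,1,1,1,1,1,1,1).

The boundary map ∂_2: C_2 → C_1 sends each 2-simplex [p,q,r] to [q,r] − [p,r] + [p,q]. For instance
  ∂[2,6,7] = [6,7] − [2,7] + [2,6],
  ∂[0,1,7] = [1,7] − [0,7] + [0,1].
This gives a 27×18 integer matrix of rank 17; reducing to Smith normal form yields diagonal entries (1,1,1,1,1,1,1,1,1,1,1,1,1,1,1,1,1).

From H_k ≅ ker(∂_k) / im(∂_{k+1}) we obtain:

  H_0: rank C_0 − rank ∂_1 = 9 − 8 = 1, and the invariant factors of ∂_1 are all 1, so H_0 = Z.
  H_1: rank ker ∂_1 − rank ∂_2 = (27 − 8) − 17 = 2, and the invariant factors of ∂_2 are all 1, so H_1 = Z^2.
  H_2: rank ker ∂_2 − rank ∂_3 = (18 − 17) − 0 = 1, and there is no ∂_3, so H_2 = Z.

(K is a triangulation of the torus T^2.)

H_0 ≅ Z,  H_1 ≅ Z^2,  H_2 ≅ Z.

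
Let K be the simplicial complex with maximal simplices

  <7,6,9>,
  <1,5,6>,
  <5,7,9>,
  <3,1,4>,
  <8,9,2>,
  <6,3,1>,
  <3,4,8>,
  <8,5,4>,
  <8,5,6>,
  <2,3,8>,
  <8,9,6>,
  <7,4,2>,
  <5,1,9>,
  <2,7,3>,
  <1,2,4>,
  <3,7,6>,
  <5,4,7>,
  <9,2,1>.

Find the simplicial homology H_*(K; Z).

K has 9 vertices, 27 edges, 18 triangles.
rank ∂_0 = 0, rank ∂_1 = 8 ⇒ b_0 = 9 − 0 − 8 = 1; all invariant factors of ∂_1 are 1 so no torsion. So H_0 ≅ Z.
rank ∂_1 = 8, rank ∂_2 = 18 ⇒ b_1 = 27 − 8 − 18 = 1; ∂_2 has invariant factor(s) [2] giving torsion. So H_1 ≅ Z ⊕ Z_2.
rank ∂_2 = 18, rank ∂_3 = 0 ⇒ b_2 = 18 − 18 − 0 = 0. So H_2 ≅ 0.

H_0 = Z,  H_1 = Z ⊕ Z_2,  H_2 = 0.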